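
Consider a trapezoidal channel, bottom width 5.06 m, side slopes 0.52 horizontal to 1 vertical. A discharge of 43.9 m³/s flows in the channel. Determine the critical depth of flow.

y_c = 1.85 m

At critical depth, Q² T / (g A³) = 1, i.e. A³/T = Q²/g = 43.9²/9.81 = 196.5.
At y = 1.37 m: A³/T = 76.27 — short.
At y = 2.08 m: A³/T = 288.6 — over.
At y = 1.85 m: A³/T = 198 — ≈ 196.5.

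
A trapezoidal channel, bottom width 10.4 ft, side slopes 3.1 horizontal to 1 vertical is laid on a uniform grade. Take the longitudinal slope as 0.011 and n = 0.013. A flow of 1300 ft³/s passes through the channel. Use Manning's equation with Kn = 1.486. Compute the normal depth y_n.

Manning's equation rearranged: A R^(2/3) = nQ / (1.486·√S) = 0.013 × 1300 / (1.486 × √0.011) = 108.4.
Try y = 2.3 ft: A R^(2/3) = 54.89 — short.
Try y = 3.24 ft: A R^(2/3) = 108.7 — ≈ 108.4.

y_n = 3.24 ft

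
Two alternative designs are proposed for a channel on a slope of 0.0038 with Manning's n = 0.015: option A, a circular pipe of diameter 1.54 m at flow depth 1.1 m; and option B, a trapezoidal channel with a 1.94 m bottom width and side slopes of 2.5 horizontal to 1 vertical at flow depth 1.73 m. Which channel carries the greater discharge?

Channel A: For a circular section of diameter D = 1.54 m at depth y = 1.1 m, the central angle is θ = 2 arccos(1 − 2y/D) = 4.027 rad. Then A = (D²/8)(θ − sin θ) = 1.424 m² and P = Dθ/2 = 3.101 m. Hydraulic radius R = A/P = 1.424/3.101 = 0.459 m. Q_A = (1/0.015)·1.424·0.459^(2/3)·√0.0038 = 3.481 m³/s.
Channel B: With bottom width b = 1.94 m and side slope z = 2.5: A = (b + zy)y = (1.94 + 2.5×1.73)×1.73 = 10.84 m²; P = b + 2y√(1+z²) = 1.94 + 2×1.73×2.693 = 11.26 m. Hydraulic radius R = A/P = 10.84/11.26 = 0.9629 m. Q_B = (1/0.015)·10.84·0.9629^(2/3)·√0.0038 = 43.43 m³/s.
Q_A = 3.481 m³/s vs Q_B = 43.43 m³/s, so channel B carries more.

channel B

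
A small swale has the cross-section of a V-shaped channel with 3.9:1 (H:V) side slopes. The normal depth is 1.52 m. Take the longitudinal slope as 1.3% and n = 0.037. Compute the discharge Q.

For a triangular section with side slope z = 3.9: A = zy² = 3.9×1.52² = 9.011 m²; P = 2y√(1+z²) = 2×1.52×4.026 = 12.24 m.
Hydraulic radius R = A/P = 9.011/12.24 = 0.7362 m.
Manning's equation: Q = (1/n) A R^(2/3) S^(1/2) = (1/0.037) × 9.011 × 0.7362^(2/3) × 0.013^(1/2) = 22.6 m³/s.

Q = 22.6 m³/s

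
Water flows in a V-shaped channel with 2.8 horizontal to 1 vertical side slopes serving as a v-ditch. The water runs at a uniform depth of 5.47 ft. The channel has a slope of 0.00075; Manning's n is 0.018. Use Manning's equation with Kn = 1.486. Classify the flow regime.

For a triangular section with side slope z = 2.8: A = zy² = 2.8×5.47² = 83.78 ft²; P = 2y√(1+z²) = 2×5.47×2.973 = 32.53 ft.
Hydraulic radius R = A/P = 83.78/32.53 = 2.576 ft.
V = (1.486/n) R^(2/3) √S = (1.486/0.018) × 2.576^(2/3) × √0.00075 = 4.248 ft/s. Hydraulic depth D_h = A/T = 83.78/30.63 = 2.735 ft.
Froude number Fr = V/√(g·D_h) = 4.248/√(32.2×2.735) = 0.453, which is less than 1, so the flow is subcritical.

subcritical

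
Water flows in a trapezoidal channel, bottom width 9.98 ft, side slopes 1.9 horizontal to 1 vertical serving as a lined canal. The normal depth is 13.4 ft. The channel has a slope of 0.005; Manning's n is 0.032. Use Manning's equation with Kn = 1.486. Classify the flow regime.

subcritical

With bottom width b = 9.98 ft and side slope z = 1.9: A = (b + zy)y = (9.98 + 1.9×13.4)×13.4 = 474.9 ft²; P = b + 2y√(1+z²) = 9.98 + 2×13.4×2.147 = 67.52 ft.
Hydraulic radius R = A/P = 474.9/67.52 = 7.033 ft.
V = (1.486/n) R^(2/3) √S = (1.486/0.032) × 7.033^(2/3) × √0.005 = 12.05 ft/s. Hydraulic depth D_h = A/T = 474.9/60.9 = 7.798 ft.
Froude number Fr = V/√(g·D_h) = 12.05/√(32.2×7.798) = 0.761, which is less than 1, so the flow is subcritical.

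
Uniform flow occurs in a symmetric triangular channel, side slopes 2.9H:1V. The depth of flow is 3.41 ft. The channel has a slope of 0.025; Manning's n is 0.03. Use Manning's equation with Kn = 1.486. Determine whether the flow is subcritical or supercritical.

supercritical

For a triangular section with side slope z = 2.9: A = zy² = 2.9×3.41² = 33.72 ft²; P = 2y√(1+z²) = 2×3.41×3.068 = 20.92 ft.
Hydraulic radius R = A/P = 33.72/20.92 = 1.612 ft.
V = (1.486/n) R^(2/3) √S = (1.486/0.03) × 1.612^(2/3) × √0.025 = 10.77 ft/s. Hydraulic depth D_h = A/T = 33.72/19.78 = 1.705 ft.
Froude number Fr = V/√(g·D_h) = 10.77/√(32.2×1.705) = 1.45, which is greater than 1, so the flow is supercritical.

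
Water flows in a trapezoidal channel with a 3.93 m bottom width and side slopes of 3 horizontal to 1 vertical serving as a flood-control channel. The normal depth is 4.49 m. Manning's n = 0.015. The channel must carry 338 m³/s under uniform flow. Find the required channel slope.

S = 0.0013

With bottom width b = 3.93 m and side slope z = 3: A = (b + zy)y = (3.93 + 3×4.49)×4.49 = 78.13 m²; P = b + 2y√(1+z²) = 3.93 + 2×4.49×3.162 = 32.33 m.
Hydraulic radius R = A/P = 78.13/32.33 = 2.417 m.
From Manning's equation, S = [nQ / (1 A R^(2/3))]² = [0.015 × 338 / (1 × 78.13 × 2.417^(2/3))]² = 0.0013.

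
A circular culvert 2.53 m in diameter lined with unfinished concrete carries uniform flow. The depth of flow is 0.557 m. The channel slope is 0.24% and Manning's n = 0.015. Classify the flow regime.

subcritical

For a circular section of diameter D = 2.53 m at depth y = 0.557 m, the central angle is θ = 2 arccos(1 − 2y/D) = 1.954 rad. Then A = (D²/8)(θ − sin θ) = 0.8209 m² and P = Dθ/2 = 2.471 m.
Hydraulic radius R = A/P = 0.8209/2.471 = 0.3322 m.
V = (1/n) R^(2/3) √S = (1/0.015) × 0.3322^(2/3) × √0.0024 = 1.566 m/s. Hydraulic depth D_h = A/T = 0.8209/2.097 = 0.3915 m.
Froude number Fr = V/√(g·D_h) = 1.566/√(9.81×0.3915) = 0.799, which is less than 1, so the flow is subcritical.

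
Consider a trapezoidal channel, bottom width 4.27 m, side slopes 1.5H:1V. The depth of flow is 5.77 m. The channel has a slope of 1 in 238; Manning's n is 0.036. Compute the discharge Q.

Q = 278 m³/s

With bottom width b = 4.27 m and side slope z = 1.5: A = (b + zy)y = (4.27 + 1.5×5.77)×5.77 = 74.58 m²; P = b + 2y√(1+z²) = 4.27 + 2×5.77×1.803 = 25.07 m.
Hydraulic radius R = A/P = 74.58/25.07 = 2.974 m.
Manning's equation: Q = (1/n) A R^(2/3) S^(1/2) = (1/0.036) × 74.58 × 2.974^(2/3) × 0.004202^(1/2) = 278 m³/s.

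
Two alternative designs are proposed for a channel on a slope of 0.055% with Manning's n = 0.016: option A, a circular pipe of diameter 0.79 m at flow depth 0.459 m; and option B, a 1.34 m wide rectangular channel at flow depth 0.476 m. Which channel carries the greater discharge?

channel B

Channel A: For a circular section of diameter D = 0.79 m at depth y = 0.459 m, the central angle is θ = 2 arccos(1 − 2y/D) = 3.467 rad. Then A = (D²/8)(θ − sin θ) = 0.2954 m² and P = Dθ/2 = 1.369 m. Hydraulic radius R = A/P = 0.2954/1.369 = 0.2157 m. Q_A = (1/0.016)·0.2954·0.2157^(2/3)·√0.00055 = 0.1557 m³/s.
Channel B: Flow area A = b·y = 1.34 × 0.476 = 0.6378 m². Wetted perimeter P = b + 2y = 1.34 + 2×0.476 = 2.292 m. Hydraulic radius R = A/P = 0.6378/2.292 = 0.2783 m. Q_B = (1/0.016)·0.6378·0.2783^(2/3)·√0.00055 = 0.3985 m³/s.
Q_A = 0.1557 m³/s vs Q_B = 0.3985 m³/s, so channel B carries more.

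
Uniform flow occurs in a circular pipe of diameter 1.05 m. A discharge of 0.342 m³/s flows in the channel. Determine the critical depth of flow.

At critical depth, Q² T / (g A³) = 1, i.e. A³/T = Q²/g = 0.342²/9.81 = 0.01192.
At y = 0.382 m: A³/T = 0.02284 — too large.
At y = 0.247 m: A³/T = 0.004208 — too small.
At y = 0.323 m: A³/T = 0.01194 — close enough.

y_c = 0.323 m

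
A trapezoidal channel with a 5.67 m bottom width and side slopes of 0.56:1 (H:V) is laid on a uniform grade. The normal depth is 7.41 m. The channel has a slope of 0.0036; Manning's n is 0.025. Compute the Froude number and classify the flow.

subcritical

With bottom width b = 5.67 m and side slope z = 0.56: A = (b + zy)y = (5.67 + 0.56×7.41)×7.41 = 72.76 m²; P = b + 2y√(1+z²) = 5.67 + 2×7.41×1.146 = 22.66 m.
Hydraulic radius R = A/P = 72.76/22.66 = 3.212 m.
V = (1/n) R^(2/3) √S = (1/0.025) × 3.212^(2/3) × √0.0036 = 5.224 m/s. Hydraulic depth D_h = A/T = 72.76/13.97 = 5.209 m.
Froude number Fr = V/√(g·D_h) = 5.224/√(9.81×5.209) = 0.731, which is less than 1, so the flow is subcritical.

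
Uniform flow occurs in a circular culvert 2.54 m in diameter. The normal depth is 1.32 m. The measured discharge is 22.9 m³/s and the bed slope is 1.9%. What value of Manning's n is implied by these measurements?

n = 0.012

For a circular section of diameter D = 2.54 m at depth y = 1.32 m, the central angle is θ = 2 arccos(1 − 2y/D) = 3.22 rad. Then A = (D²/8)(θ − sin θ) = 2.661 m² and P = Dθ/2 = 4.09 m.
Hydraulic radius R = A/P = 2.661/4.09 = 0.6505 m.
Rearranging Manning's equation: n = (1/Q) A R^(2/3) S^(1/2) = (1/22.9) × 2.661 × 0.6505^(2/3) × √0.019 = 0.012.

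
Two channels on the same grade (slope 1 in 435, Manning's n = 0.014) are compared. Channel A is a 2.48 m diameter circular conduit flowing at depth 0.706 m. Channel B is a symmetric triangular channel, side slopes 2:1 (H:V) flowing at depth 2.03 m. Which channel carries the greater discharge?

Channel A: For a circular section of diameter D = 2.48 m at depth y = 0.706 m, the central angle is θ = 2 arccos(1 − 2y/D) = 2.251 rad. Then A = (D²/8)(θ − sin θ) = 1.133 m² and P = Dθ/2 = 2.791 m. Hydraulic radius R = A/P = 1.133/2.791 = 0.4059 m. Q_A = (1/0.014)·1.133·0.4059^(2/3)·√0.002299 = 2.127 m³/s.
Channel B: For a triangular section with side slope z = 2: A = zy² = 2×2.03² = 8.242 m²; P = 2y√(1+z²) = 2×2.03×2.236 = 9.078 m. Hydraulic radius R = A/P = 8.242/9.078 = 0.9078 m. Q_B = (1/0.014)·8.242·0.9078^(2/3)·√0.002299 = 26.46 m³/s.
Q_A = 2.127 m³/s vs Q_B = 26.46 m³/s, so channel B carries more.

channel B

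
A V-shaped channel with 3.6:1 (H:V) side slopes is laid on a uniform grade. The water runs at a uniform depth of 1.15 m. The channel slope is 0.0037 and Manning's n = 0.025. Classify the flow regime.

For a triangular section with side slope z = 3.6: A = zy² = 3.6×1.15² = 4.761 m²; P = 2y√(1+z²) = 2×1.15×3.736 = 8.594 m.
Hydraulic radius R = A/P = 4.761/8.594 = 0.554 m.
V = (1/n) R^(2/3) √S = (1/0.025) × 0.554^(2/3) × √0.0037 = 1.641 m/s. Hydraulic depth D_h = A/T = 4.761/8.28 = 0.575 m.
Froude number Fr = V/√(g·D_h) = 1.641/√(9.81×0.575) = 0.691, which is less than 1, so the flow is subcritical.

subcritical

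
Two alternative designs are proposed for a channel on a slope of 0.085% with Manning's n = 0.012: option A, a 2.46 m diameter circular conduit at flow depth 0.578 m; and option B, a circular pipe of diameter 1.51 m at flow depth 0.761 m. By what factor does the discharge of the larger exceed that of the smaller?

1.14

Channel A: For a circular section of diameter D = 2.46 m at depth y = 0.578 m, the central angle is θ = 2 arccos(1 − 2y/D) = 2.024 rad. Then A = (D²/8)(θ − sin θ) = 0.8512 m² and P = Dθ/2 = 2.49 m. Hydraulic radius R = A/P = 0.8512/2.49 = 0.3419 m. Q_A = (1/0.012)·0.8512·0.3419^(2/3)·√0.00085 = 1.011 m³/s.
Channel B: For a circular section of diameter D = 1.51 m at depth y = 0.761 m, the central angle is θ = 2 arccos(1 − 2y/D) = 3.157 rad. Then A = (D²/8)(θ − sin θ) = 0.9045 m² and P = Dθ/2 = 2.384 m. Hydraulic radius R = A/P = 0.9045/2.384 = 0.3794 m. Q_B = (1/0.012)·0.9045·0.3794^(2/3)·√0.00085 = 1.152 m³/s.
The larger discharge is 1.152 m³/s and the smaller is 1.011 m³/s; the ratio is 1.14.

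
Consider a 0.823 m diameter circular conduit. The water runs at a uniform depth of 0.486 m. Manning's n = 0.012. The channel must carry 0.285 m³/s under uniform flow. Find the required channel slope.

S = 0.000792

For a circular section of diameter D = 0.823 m at depth y = 0.486 m, the central angle is θ = 2 arccos(1 − 2y/D) = 3.506 rad. Then A = (D²/8)(θ − sin θ) = 0.327 m² and P = Dθ/2 = 1.443 m.
Hydraulic radius R = A/P = 0.327/1.443 = 0.2266 m.
From Manning's equation, S = [nQ / (1 A R^(2/3))]² = [0.012 × 0.285 / (1 × 0.327 × 0.2266^(2/3))]² = 0.000792.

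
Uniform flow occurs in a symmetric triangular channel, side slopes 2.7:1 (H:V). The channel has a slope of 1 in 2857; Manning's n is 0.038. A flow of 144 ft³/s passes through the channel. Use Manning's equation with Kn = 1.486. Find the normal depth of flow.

y_n = 6.04 ft

Manning's equation rearranged: A R^(2/3) = nQ / (1.486·√S) = 0.038 × 144 / (1.486 × √0.00035) = 196.8.
Try y = 5.16 ft: A R^(2/3) = 129.6 — short.
Try y = 7.19 ft: A R^(2/3) = 313.8 — over.
Try y = 6.04 ft: A R^(2/3) = 197.2 — ≈ 196.8.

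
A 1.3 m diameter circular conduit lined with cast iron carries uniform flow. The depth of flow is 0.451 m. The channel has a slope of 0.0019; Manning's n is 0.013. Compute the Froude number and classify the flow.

For a circular section of diameter D = 1.3 m at depth y = 0.451 m, the central angle is θ = 2 arccos(1 − 2y/D) = 2.519 rad. Then A = (D²/8)(θ − sin θ) = 0.4091 m² and P = Dθ/2 = 1.638 m.
Hydraulic radius R = A/P = 0.4091/1.638 = 0.2498 m.
V = (1/n) R^(2/3) √S = (1/0.013) × 0.2498^(2/3) × √0.0019 = 1.33 m/s. Hydraulic depth D_h = A/T = 0.4091/1.238 = 0.3305 m.
Froude number Fr = V/√(g·D_h) = 1.33/√(9.81×0.3305) = 0.739, which is less than 1, so the flow is subcritical.

subcritical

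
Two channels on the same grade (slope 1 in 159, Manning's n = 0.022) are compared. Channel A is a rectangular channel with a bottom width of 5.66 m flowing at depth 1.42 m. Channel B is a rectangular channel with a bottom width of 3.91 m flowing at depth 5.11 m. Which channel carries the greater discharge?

Channel A: Flow area A = b·y = 5.66 × 1.42 = 8.037 m². Wetted perimeter P = b + 2y = 5.66 + 2×1.42 = 8.5 m. Hydraulic radius R = A/P = 8.037/8.5 = 0.9456 m. Q_A = (1/0.022)·8.037·0.9456^(2/3)·√0.006289 = 27.91 m³/s.
Channel B: Flow area A = b·y = 3.91 × 5.11 = 19.98 m². Wetted perimeter P = b + 2y = 3.91 + 2×5.11 = 14.13 m. Hydraulic radius R = A/P = 19.98/14.13 = 1.414 m. Q_B = (1/0.022)·19.98·1.414^(2/3)·√0.006289 = 90.74 m³/s.
Q_A = 27.91 m³/s vs Q_B = 90.74 m³/s, so channel B carries more.

channel B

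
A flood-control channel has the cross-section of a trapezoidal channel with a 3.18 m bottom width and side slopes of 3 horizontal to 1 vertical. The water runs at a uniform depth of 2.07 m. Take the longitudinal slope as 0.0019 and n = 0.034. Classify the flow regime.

subcritical

With bottom width b = 3.18 m and side slope z = 3: A = (b + zy)y = (3.18 + 3×2.07)×2.07 = 19.44 m²; P = b + 2y√(1+z²) = 3.18 + 2×2.07×3.162 = 16.27 m.
Hydraulic radius R = A/P = 19.44/16.27 = 1.195 m.
V = (1/n) R^(2/3) √S = (1/0.034) × 1.195^(2/3) × √0.0019 = 1.443 m/s. Hydraulic depth D_h = A/T = 19.44/15.6 = 1.246 m.
Froude number Fr = V/√(g·D_h) = 1.443/√(9.81×1.246) = 0.413, which is less than 1, so the flow is subcritical.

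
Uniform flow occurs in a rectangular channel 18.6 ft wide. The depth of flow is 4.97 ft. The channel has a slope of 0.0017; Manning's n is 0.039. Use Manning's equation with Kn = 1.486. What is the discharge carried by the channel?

Q = 318 ft³/s

Flow area A = b·y = 18.6 × 4.97 = 92.44 ft². Wetted perimeter P = b + 2y = 18.6 + 2×4.97 = 28.54 ft.
Hydraulic radius R = A/P = 92.44/28.54 = 3.239 ft.
Manning's equation: Q = (1.486/n) A R^(2/3) S^(1/2) = (1.486/0.039) × 92.44 × 3.239^(2/3) × 0.0017^(1/2) = 318 ft³/s.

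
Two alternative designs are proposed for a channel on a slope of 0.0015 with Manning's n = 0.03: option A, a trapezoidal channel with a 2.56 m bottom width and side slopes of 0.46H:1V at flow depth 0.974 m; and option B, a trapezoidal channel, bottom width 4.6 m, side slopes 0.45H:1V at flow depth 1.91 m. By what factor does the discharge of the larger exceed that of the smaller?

5.47

Channel A: With bottom width b = 2.56 m and side slope z = 0.46: A = (b + zy)y = (2.56 + 0.46×0.974)×0.974 = 2.93 m²; P = b + 2y√(1+z²) = 2.56 + 2×0.974×1.101 = 4.704 m. Hydraulic radius R = A/P = 2.93/4.704 = 0.6228 m. Q_A = (1/0.03)·2.93·0.6228^(2/3)·√0.0015 = 2.758 m³/s.
Channel B: With bottom width b = 4.6 m and side slope z = 0.45: A = (b + zy)y = (4.6 + 0.45×1.91)×1.91 = 10.43 m²; P = b + 2y√(1+z²) = 4.6 + 2×1.91×1.097 = 8.789 m. Hydraulic radius R = A/P = 10.43/8.789 = 1.186 m. Q_B = (1/0.03)·10.43·1.186^(2/3)·√0.0015 = 15.09 m³/s.
The larger discharge is 15.09 m³/s and the smaller is 2.758 m³/s; the ratio is 5.47.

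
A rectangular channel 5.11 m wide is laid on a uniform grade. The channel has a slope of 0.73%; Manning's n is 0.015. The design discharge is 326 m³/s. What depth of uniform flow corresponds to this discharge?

y_n = 7.32 m

Manning's equation rearranged: A R^(2/3) = nQ / (1·√S) = 0.015 × 326 / (√0.0073) = 57.23.
Try y = 9.14 m: A R^(2/3) = 74.06 — high.
Try y = 7.32 m: A R^(2/3) = 57.26 — ≈ 57.23.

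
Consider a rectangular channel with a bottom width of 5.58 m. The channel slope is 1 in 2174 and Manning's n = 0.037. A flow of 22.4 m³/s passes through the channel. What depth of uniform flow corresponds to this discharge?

Manning's equation rearranged: A R^(2/3) = nQ / (1·√S) = 0.037 × 22.4 / (√0.00046) = 38.64.
At y = 5.91 m: A R^(2/3) = 50.51 — too large.
At y = 4.08 m: A R^(2/3) = 31.88 — too small.
At y = 4.75 m: A R^(2/3) = 38.6 — close enough.

y_n = 4.75 m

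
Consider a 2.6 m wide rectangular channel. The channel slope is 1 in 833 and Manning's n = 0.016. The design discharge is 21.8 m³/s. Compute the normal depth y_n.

y_n = 3.93 m

Manning's equation rearranged: A R^(2/3) = nQ / (1·√S) = 0.016 × 21.8 / (√0.0012) = 10.07.
Trying y = 3.45 m: A R^(2/3) = 8.633 — too small.
Trying y = 4.39 m: A R^(2/3) = 11.44 — too large.
Trying y = 3.93 m: A R^(2/3) = 10.06 — ≈ 10.07.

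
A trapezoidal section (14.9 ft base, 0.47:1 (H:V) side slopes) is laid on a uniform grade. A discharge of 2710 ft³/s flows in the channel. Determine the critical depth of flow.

At critical depth, Q² T / (g A³) = 1, i.e. A³/T = Q²/g = 2710²/32.2 = 228100.
Trying y = 7.98 ft: A³/T = 147200 — short.
Trying y = 10 ft: A³/T = 309900 — over.
Trying y = 9.12 ft: A³/T = 228200 — close enough.

y_c = 9.12 ft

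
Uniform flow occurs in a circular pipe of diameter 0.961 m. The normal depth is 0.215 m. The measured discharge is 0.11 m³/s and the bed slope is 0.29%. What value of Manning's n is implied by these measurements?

For a circular section of diameter D = 0.961 m at depth y = 0.215 m, the central angle is θ = 2 arccos(1 − 2y/D) = 1.971 rad. Then A = (D²/8)(θ − sin θ) = 0.1212 m² and P = Dθ/2 = 0.9469 m.
Hydraulic radius R = A/P = 0.1212/0.9469 = 0.128 m.
Rearranging Manning's equation: n = (1/Q) A R^(2/3) S^(1/2) = (1/0.11) × 0.1212 × 0.128^(2/3) × √0.0029 = 0.0151.

n = 0.0151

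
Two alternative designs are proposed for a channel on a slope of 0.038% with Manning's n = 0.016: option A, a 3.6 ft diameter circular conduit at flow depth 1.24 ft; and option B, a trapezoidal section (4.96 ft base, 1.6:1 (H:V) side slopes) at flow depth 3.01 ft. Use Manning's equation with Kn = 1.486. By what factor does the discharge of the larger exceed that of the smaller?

Channel A: For a circular section of diameter D = 3.6 ft at depth y = 1.24 ft, the central angle is θ = 2 arccos(1 − 2y/D) = 2.509 rad. Then A = (D²/8)(θ − sin θ) = 3.106 ft² and P = Dθ/2 = 4.516 ft. Hydraulic radius R = A/P = 3.106/4.516 = 0.6879 ft. Q_A = (1.486/0.016)·3.106·0.6879^(2/3)·√0.00038 = 4.382 ft³/s.
Channel B: With bottom width b = 4.96 ft and side slope z = 1.6: A = (b + zy)y = (4.96 + 1.6×3.01)×3.01 = 29.43 ft²; P = b + 2y√(1+z²) = 4.96 + 2×3.01×1.887 = 16.32 ft. Hydraulic radius R = A/P = 29.43/16.32 = 1.803 ft. Q_B = (1.486/0.016)·29.43·1.803^(2/3)·√0.00038 = 78.93 ft³/s.
The larger discharge is 78.93 ft³/s and the smaller is 4.382 ft³/s; the ratio is 18.

18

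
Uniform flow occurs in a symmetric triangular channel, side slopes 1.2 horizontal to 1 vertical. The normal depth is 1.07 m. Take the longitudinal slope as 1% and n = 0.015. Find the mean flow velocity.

For a triangular section with side slope z = 1.2: A = zy² = 1.2×1.07² = 1.374 m²; P = 2y√(1+z²) = 2×1.07×1.562 = 3.343 m.
Hydraulic radius R = A/P = 1.374/3.343 = 0.411 m.
From Manning's equation, V = (1/n) R^(2/3) S^(1/2) = (1/0.015) × 0.411^(2/3) × 0.01^(1/2) = 3.69 m/s.

V = 3.69 m/s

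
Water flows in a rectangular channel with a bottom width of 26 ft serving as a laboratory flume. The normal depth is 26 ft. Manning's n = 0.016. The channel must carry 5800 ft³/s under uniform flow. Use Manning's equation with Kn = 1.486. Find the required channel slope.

Flow area A = b·y = 26 × 26 = 676 ft². Wetted perimeter P = b + 2y = 26 + 2×26 = 78 ft.
Hydraulic radius R = A/P = 676/78 = 8.667 ft.
From Manning's equation, S = [nQ / (1.486 A R^(2/3))]² = [0.016 × 5800 / (1.486 × 676 × 8.667^(2/3))]² = 0.000479.

S = 0.000479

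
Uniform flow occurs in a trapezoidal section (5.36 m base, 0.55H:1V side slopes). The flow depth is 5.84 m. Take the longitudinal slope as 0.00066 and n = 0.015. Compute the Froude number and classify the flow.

With bottom width b = 5.36 m and side slope z = 0.55: A = (b + zy)y = (5.36 + 0.55×5.84)×5.84 = 50.06 m²; P = b + 2y√(1+z²) = 5.36 + 2×5.84×1.141 = 18.69 m.
Hydraulic radius R = A/P = 50.06/18.69 = 2.678 m.
V = (1/n) R^(2/3) √S = (1/0.015) × 2.678^(2/3) × √0.00066 = 3.303 m/s. Hydraulic depth D_h = A/T = 50.06/11.78 = 4.248 m.
Froude number Fr = V/√(g·D_h) = 3.303/√(9.81×4.248) = 0.512, which is less than 1, so the flow is subcritical.

subcritical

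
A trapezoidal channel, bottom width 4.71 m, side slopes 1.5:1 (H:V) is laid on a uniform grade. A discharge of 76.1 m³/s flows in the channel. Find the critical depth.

y_c = 2.32 m

At critical depth, Q² T / (g A³) = 1, i.e. A³/T = Q²/g = 76.1²/9.81 = 590.3.
Trying y = 2.53 m: A³/T = 810 — too large.
Trying y = 2.04 m: A³/T = 367.7 — too small.
Trying y = 2.32 m: A³/T = 587.8 — matches.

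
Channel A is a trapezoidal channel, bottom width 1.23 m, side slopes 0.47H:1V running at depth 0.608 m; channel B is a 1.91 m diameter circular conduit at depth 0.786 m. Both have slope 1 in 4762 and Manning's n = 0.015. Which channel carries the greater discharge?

Channel A: With bottom width b = 1.23 m and side slope z = 0.47: A = (b + zy)y = (1.23 + 0.47×0.608)×0.608 = 0.9216 m²; P = b + 2y√(1+z²) = 1.23 + 2×0.608×1.105 = 2.574 m. Hydraulic radius R = A/P = 0.9216/2.574 = 0.3581 m. Q_A = (1/0.015)·0.9216·0.3581^(2/3)·√0.00021 = 0.449 m³/s.
Channel B: For a circular section of diameter D = 1.91 m at depth y = 0.786 m, the central angle is θ = 2 arccos(1 − 2y/D) = 2.786 rad. Then A = (D²/8)(θ − sin θ) = 1.112 m² and P = Dθ/2 = 2.66 m. Hydraulic radius R = A/P = 1.112/2.66 = 0.4178 m. Q_B = (1/0.015)·1.112·0.4178^(2/3)·√0.00021 = 0.6001 m³/s.
Q_A = 0.449 m³/s vs Q_B = 0.6001 m³/s, so channel B carries more.

channel B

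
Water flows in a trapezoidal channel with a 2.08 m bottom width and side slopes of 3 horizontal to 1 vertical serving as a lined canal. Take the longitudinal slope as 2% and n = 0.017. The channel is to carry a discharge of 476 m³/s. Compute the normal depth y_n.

y_n = 3.31 m

Manning's equation rearranged: A R^(2/3) = nQ / (1·√S) = 0.017 × 476 / (√0.02) = 57.22.
Trying y = 2.79 m: A R^(2/3) = 37.83 — too small.
Trying y = 3.61 m: A R^(2/3) = 70.76 — too large.
Trying y = 3.31 m: A R^(2/3) = 57.23 — matches.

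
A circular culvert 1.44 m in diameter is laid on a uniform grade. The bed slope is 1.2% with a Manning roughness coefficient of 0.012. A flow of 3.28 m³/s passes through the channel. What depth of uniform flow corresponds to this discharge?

y_n = 0.665 m

Manning's equation rearranged: A R^(2/3) = nQ / (1·√S) = 0.012 × 3.28 / (√0.012) = 0.3593.
Trying y = 0.752 m: A R^(2/3) = 0.4433 — high.
Trying y = 0.545 m: A R^(2/3) = 0.2508 — low.
Trying y = 0.665 m: A R^(2/3) = 0.3593 — matches.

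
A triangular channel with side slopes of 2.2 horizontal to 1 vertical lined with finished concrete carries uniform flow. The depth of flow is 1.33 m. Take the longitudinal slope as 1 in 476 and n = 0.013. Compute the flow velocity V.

V = 2.52 m/s

For a triangular section with side slope z = 2.2: A = zy² = 2.2×1.33² = 3.892 m²; P = 2y√(1+z²) = 2×1.33×2.417 = 6.428 m.
Hydraulic radius R = A/P = 3.892/6.428 = 0.6054 m.
From Manning's equation, V = (1/n) R^(2/3) S^(1/2) = (1/0.013) × 0.6054^(2/3) × 0.002101^(1/2) = 2.52 m/s.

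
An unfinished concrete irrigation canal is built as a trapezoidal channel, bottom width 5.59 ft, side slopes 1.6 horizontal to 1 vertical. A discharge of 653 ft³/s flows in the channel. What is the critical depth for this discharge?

y_c = 4.89 ft

At critical depth, Q² T / (g A³) = 1, i.e. A³/T = Q²/g = 653²/32.2 = 13240.
Trying y = 4.37 ft: A³/T = 8492 — too small.
Trying y = 6.02 ft: A³/T = 30960 — too large.
Trying y = 4.89 ft: A³/T = 13290 — ≈ 13240.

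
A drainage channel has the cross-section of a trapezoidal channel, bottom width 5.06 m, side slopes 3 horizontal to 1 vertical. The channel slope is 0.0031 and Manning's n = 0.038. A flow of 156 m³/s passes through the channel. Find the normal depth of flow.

y_n = 3.84 m

Manning's equation rearranged: A R^(2/3) = nQ / (1·√S) = 0.038 × 156 / (√0.0031) = 106.5.
Trying y = 2.78 m: A R^(2/3) = 51.92 — too small.
Trying y = 4.16 m: A R^(2/3) = 128.1 — too large.
Trying y = 3.84 m: A R^(2/3) = 106.7 — ≈ 106.5.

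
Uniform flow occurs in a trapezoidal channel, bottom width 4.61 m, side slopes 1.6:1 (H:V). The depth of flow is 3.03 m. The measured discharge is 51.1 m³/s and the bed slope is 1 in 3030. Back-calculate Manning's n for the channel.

n = 0.015

With bottom width b = 4.61 m and side slope z = 1.6: A = (b + zy)y = (4.61 + 1.6×3.03)×3.03 = 28.66 m²; P = b + 2y√(1+z²) = 4.61 + 2×3.03×1.887 = 16.04 m.
Hydraulic radius R = A/P = 28.66/16.04 = 1.786 m.
Rearranging Manning's equation: n = (1/Q) A R^(2/3) S^(1/2) = (1/51.1) × 28.66 × 1.786^(2/3) × √0.00033 = 0.015.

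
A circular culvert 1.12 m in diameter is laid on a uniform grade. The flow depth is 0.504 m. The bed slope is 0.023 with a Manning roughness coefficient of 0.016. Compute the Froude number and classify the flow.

For a circular section of diameter D = 1.12 m at depth y = 0.504 m, the central angle is θ = 2 arccos(1 − 2y/D) = 2.941 rad. Then A = (D²/8)(θ − sin θ) = 0.43 m² and P = Dθ/2 = 1.647 m.
Hydraulic radius R = A/P = 0.43/1.647 = 0.2611 m.
V = (1/n) R^(2/3) √S = (1/0.016) × 0.2611^(2/3) × √0.023 = 3.872 m/s. Hydraulic depth D_h = A/T = 0.43/1.114 = 0.3859 m.
Froude number Fr = V/√(g·D_h) = 3.872/√(9.81×0.3859) = 1.99, which is greater than 1, so the flow is supercritical.

supercritical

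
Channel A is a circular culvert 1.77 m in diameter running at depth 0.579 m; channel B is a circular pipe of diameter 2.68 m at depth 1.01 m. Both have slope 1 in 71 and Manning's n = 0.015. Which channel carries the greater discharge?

channel B

Channel A: For a circular section of diameter D = 1.77 m at depth y = 0.579 m, the central angle is θ = 2 arccos(1 − 2y/D) = 2.435 rad. Then A = (D²/8)(θ − sin θ) = 0.6997 m² and P = Dθ/2 = 2.155 m. Hydraulic radius R = A/P = 0.6997/2.155 = 0.3246 m. Q_A = (1/0.015)·0.6997·0.3246^(2/3)·√0.01408 = 2.615 m³/s.
Channel B: For a circular section of diameter D = 2.68 m at depth y = 1.01 m, the central angle is θ = 2 arccos(1 − 2y/D) = 2.644 rad. Then A = (D²/8)(θ − sin θ) = 1.945 m² and P = Dθ/2 = 3.543 m. Hydraulic radius R = A/P = 1.945/3.543 = 0.549 m. Q_B = (1/0.015)·1.945·0.549^(2/3)·√0.01408 = 10.32 m³/s.
Q_A = 2.615 m³/s vs Q_B = 10.32 m³/s, so channel B carries more.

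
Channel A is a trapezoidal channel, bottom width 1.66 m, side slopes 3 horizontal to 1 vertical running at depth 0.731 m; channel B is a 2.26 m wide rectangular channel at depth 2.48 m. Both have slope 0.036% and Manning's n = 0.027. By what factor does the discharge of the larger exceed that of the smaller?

Channel A: With bottom width b = 1.66 m and side slope z = 3: A = (b + zy)y = (1.66 + 3×0.731)×0.731 = 2.817 m²; P = b + 2y√(1+z²) = 1.66 + 2×0.731×3.162 = 6.283 m. Hydraulic radius R = A/P = 2.817/6.283 = 0.4483 m. Q_A = (1/0.027)·2.817·0.4483^(2/3)·√0.00036 = 1.159 m³/s.
Channel B: Flow area A = b·y = 2.26 × 2.48 = 5.605 m². Wetted perimeter P = b + 2y = 2.26 + 2×2.48 = 7.22 m. Hydraulic radius R = A/P = 5.605/7.22 = 0.7763 m. Q_B = (1/0.027)·5.605·0.7763^(2/3)·√0.00036 = 3.327 m³/s.
The larger discharge is 3.327 m³/s and the smaller is 1.159 m³/s; the ratio is 2.87.

2.87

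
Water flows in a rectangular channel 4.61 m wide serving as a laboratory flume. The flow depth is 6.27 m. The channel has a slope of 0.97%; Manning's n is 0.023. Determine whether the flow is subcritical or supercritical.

Flow area A = b·y = 4.61 × 6.27 = 28.9 m². Wetted perimeter P = b + 2y = 4.61 + 2×6.27 = 17.15 m.
Hydraulic radius R = A/P = 28.9/17.15 = 1.685 m.
V = (1/n) R^(2/3) √S = (1/0.023) × 1.685^(2/3) × √0.0097 = 6.064 m/s. Hydraulic depth D_h = A/T = 28.9/4.61 = 6.27 m.
Froude number Fr = V/√(g·D_h) = 6.064/√(9.81×6.27) = 0.773, which is less than 1, so the flow is subcritical.

subcritical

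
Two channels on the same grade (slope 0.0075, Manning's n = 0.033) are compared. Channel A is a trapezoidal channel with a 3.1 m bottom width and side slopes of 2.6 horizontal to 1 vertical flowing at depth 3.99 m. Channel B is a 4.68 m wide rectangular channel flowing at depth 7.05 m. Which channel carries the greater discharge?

channel A

Channel A: With bottom width b = 3.1 m and side slope z = 2.6: A = (b + zy)y = (3.1 + 2.6×3.99)×3.99 = 53.76 m²; P = b + 2y√(1+z²) = 3.1 + 2×3.99×2.786 = 25.33 m. Hydraulic radius R = A/P = 53.76/25.33 = 2.122 m. Q_A = (1/0.033)·53.76·2.122^(2/3)·√0.0075 = 233 m³/s.
Channel B: Flow area A = b·y = 4.68 × 7.05 = 32.99 m². Wetted perimeter P = b + 2y = 4.68 + 2×7.05 = 18.78 m. Hydraulic radius R = A/P = 32.99/18.78 = 1.757 m. Q_B = (1/0.033)·32.99·1.757^(2/3)·√0.0075 = 126.1 m³/s.
Q_A = 233 m³/s vs Q_B = 126.1 m³/s, so channel A carries more.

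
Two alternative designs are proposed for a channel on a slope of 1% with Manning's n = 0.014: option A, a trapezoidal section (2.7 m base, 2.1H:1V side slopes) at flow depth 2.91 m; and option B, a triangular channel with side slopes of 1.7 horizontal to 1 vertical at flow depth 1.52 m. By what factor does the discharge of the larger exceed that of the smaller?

Channel A: With bottom width b = 2.7 m and side slope z = 2.1: A = (b + zy)y = (2.7 + 2.1×2.91)×2.91 = 25.64 m²; P = b + 2y√(1+z²) = 2.7 + 2×2.91×2.326 = 16.24 m. Hydraulic radius R = A/P = 25.64/16.24 = 1.579 m. Q_A = (1/0.014)·25.64·1.579^(2/3)·√0.01 = 248.4 m³/s.
Channel B: For a triangular section with side slope z = 1.7: A = zy² = 1.7×1.52² = 3.928 m²; P = 2y√(1+z²) = 2×1.52×1.972 = 5.996 m. Hydraulic radius R = A/P = 3.928/5.996 = 0.6551 m. Q_B = (1/0.014)·3.928·0.6551^(2/3)·√0.01 = 21.16 m³/s.
The larger discharge is 248.4 m³/s and the smaller is 21.16 m³/s; the ratio is 11.7.

11.7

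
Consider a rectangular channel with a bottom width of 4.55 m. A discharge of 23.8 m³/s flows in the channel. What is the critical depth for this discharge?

For a rectangular channel, critical depth y_c = (q²/g)^(1/3) where q = Q/b = 23.8/4.55 = 5.231 m²/s.
So y_c = (5.231²/9.81)^(1/3) = 1.41 m.

y_c = 1.41 m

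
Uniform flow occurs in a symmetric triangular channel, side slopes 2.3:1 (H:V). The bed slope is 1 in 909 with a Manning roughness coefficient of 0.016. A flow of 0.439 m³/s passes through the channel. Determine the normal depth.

Manning's equation rearranged: A R^(2/3) = nQ / (1·√S) = 0.016 × 0.439 / (√0.0011) = 0.2118.
Try y = 0.588 m: A R^(2/3) = 0.3319 — over.
Try y = 0.497 m: A R^(2/3) = 0.212 — matches.

y_n = 0.497 m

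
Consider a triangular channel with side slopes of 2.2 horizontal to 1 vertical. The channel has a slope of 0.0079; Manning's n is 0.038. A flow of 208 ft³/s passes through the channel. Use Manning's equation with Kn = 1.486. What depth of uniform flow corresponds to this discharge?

Manning's equation rearranged: A R^(2/3) = nQ / (1.486·√S) = 0.038 × 208 / (1.486 × √0.0079) = 59.84.
Try y = 4.67 ft: A R^(2/3) = 79.32 — high.
Try y = 3.08 ft: A R^(2/3) = 26.14 — low.
Try y = 4.2 ft: A R^(2/3) = 59.78 — close enough.

y_n = 4.2 ft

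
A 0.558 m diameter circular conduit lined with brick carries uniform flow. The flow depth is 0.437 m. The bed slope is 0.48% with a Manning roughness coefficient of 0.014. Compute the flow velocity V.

V = 1.52 m/s

For a circular section of diameter D = 0.558 m at depth y = 0.437 m, the central angle is θ = 2 arccos(1 − 2y/D) = 4.346 rad. Then A = (D²/8)(θ − sin θ) = 0.2055 m² and P = Dθ/2 = 1.212 m.
Hydraulic radius R = A/P = 0.2055/1.212 = 0.1695 m.
From Manning's equation, V = (1/n) R^(2/3) S^(1/2) = (1/0.014) × 0.1695^(2/3) × 0.0048^(1/2) = 1.52 m/s.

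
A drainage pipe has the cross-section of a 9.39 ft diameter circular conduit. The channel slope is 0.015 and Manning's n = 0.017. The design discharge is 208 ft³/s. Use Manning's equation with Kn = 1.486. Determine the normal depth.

y_n = 2.53 ft

Manning's equation rearranged: A R^(2/3) = nQ / (1.486·√S) = 0.017 × 208 / (1.486 × √0.015) = 19.43.
Trying y = 1.81 ft: A R^(2/3) = 9.94 — low.
Trying y = 2.85 ft: A R^(2/3) = 24.5 — high.
Trying y = 2.53 ft: A R^(2/3) = 19.42 — ≈ 19.43.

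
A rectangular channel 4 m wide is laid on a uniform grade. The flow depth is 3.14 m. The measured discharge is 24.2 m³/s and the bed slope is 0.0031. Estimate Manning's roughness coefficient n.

n = 0.033

Flow area A = b·y = 4 × 3.14 = 12.56 m². Wetted perimeter P = b + 2y = 4 + 2×3.14 = 10.28 m.
Hydraulic radius R = A/P = 12.56/10.28 = 1.222 m.
Rearranging Manning's equation: n = (1/Q) A R^(2/3) S^(1/2) = (1/24.2) × 12.56 × 1.222^(2/3) × √0.0031 = 0.033.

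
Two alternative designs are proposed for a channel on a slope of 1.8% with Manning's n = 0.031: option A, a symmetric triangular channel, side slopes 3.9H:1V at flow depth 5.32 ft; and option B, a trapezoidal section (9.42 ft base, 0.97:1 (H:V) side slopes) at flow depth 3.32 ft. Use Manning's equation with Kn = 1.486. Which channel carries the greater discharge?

Channel A: For a triangular section with side slope z = 3.9: A = zy² = 3.9×5.32² = 110.4 ft²; P = 2y√(1+z²) = 2×5.32×4.026 = 42.84 ft. Hydraulic radius R = A/P = 110.4/42.84 = 2.577 ft. Q_A = (1.486/0.031)·110.4·2.577^(2/3)·√0.018 = 1334 ft³/s.
Channel B: With bottom width b = 9.42 ft and side slope z = 0.97: A = (b + zy)y = (9.42 + 0.97×3.32)×3.32 = 41.97 ft²; P = b + 2y√(1+z²) = 9.42 + 2×3.32×1.393 = 18.67 ft. Hydraulic radius R = A/P = 41.97/18.67 = 2.248 ft. Q_B = (1.486/0.031)·41.97·2.248^(2/3)·√0.018 = 463.1 ft³/s.
Q_A = 1334 ft³/s vs Q_B = 463.1 ft³/s, so channel A carries more.

channel A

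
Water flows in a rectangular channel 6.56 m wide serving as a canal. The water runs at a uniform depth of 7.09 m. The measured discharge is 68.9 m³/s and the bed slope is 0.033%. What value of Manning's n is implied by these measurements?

Flow area A = b·y = 6.56 × 7.09 = 46.51 m². Wetted perimeter P = b + 2y = 6.56 + 2×7.09 = 20.74 m.
Hydraulic radius R = A/P = 46.51/20.74 = 2.243 m.
Rearranging Manning's equation: n = (1/Q) A R^(2/3) S^(1/2) = (1/68.9) × 46.51 × 2.243^(2/3) × √0.00033 = 0.021.

n = 0.021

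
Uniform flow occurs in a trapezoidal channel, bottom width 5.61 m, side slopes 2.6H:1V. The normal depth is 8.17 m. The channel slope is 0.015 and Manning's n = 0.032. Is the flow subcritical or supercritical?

supercritical

With bottom width b = 5.61 m and side slope z = 2.6: A = (b + zy)y = (5.61 + 2.6×8.17)×8.17 = 219.4 m²; P = b + 2y√(1+z²) = 5.61 + 2×8.17×2.786 = 51.13 m.
Hydraulic radius R = A/P = 219.4/51.13 = 4.291 m.
V = (1/n) R^(2/3) √S = (1/0.032) × 4.291^(2/3) × √0.015 = 10.11 m/s. Hydraulic depth D_h = A/T = 219.4/48.09 = 4.562 m.
Froude number Fr = V/√(g·D_h) = 10.11/√(9.81×4.562) = 1.51, which is greater than 1, so the flow is supercritical.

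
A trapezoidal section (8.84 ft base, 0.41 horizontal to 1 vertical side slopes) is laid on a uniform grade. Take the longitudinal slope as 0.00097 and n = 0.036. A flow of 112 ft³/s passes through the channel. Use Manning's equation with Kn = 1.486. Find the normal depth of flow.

Manning's equation rearranged: A R^(2/3) = nQ / (1.486·√S) = 0.036 × 112 / (1.486 × √0.00097) = 87.12.
At y = 3.41 ft: A R^(2/3) = 58.22 — short.
At y = 5.03 ft: A R^(2/3) = 108.5 — over.
At y = 4.39 ft: A R^(2/3) = 87.14 — matches.

y_n = 4.39 ft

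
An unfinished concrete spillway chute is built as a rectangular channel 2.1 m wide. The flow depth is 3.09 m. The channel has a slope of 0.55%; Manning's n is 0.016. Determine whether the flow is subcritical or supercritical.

Flow area A = b·y = 2.1 × 3.09 = 6.489 m². Wetted perimeter P = b + 2y = 2.1 + 2×3.09 = 8.28 m.
Hydraulic radius R = A/P = 6.489/8.28 = 0.7837 m.
V = (1/n) R^(2/3) √S = (1/0.016) × 0.7837^(2/3) × √0.0055 = 3.94 m/s. Hydraulic depth D_h = A/T = 6.489/2.1 = 3.09 m.
Froude number Fr = V/√(g·D_h) = 3.94/√(9.81×3.09) = 0.716, which is less than 1, so the flow is subcritical.

subcritical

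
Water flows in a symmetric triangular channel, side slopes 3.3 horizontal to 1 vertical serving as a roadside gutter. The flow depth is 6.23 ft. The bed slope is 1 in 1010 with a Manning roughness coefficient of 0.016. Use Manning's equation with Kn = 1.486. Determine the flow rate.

Q = 775 ft³/s

For a triangular section with side slope z = 3.3: A = zy² = 3.3×6.23² = 128.1 ft²; P = 2y√(1+z²) = 2×6.23×3.448 = 42.96 ft.
Hydraulic radius R = A/P = 128.1/42.96 = 2.981 ft.
Manning's equation: Q = (1.486/n) A R^(2/3) S^(1/2) = (1.486/0.016) × 128.1 × 2.981^(2/3) × 0.0009901^(1/2) = 775 ft³/s.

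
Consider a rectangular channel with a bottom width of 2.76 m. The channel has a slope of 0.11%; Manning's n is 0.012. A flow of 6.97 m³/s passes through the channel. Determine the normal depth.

y_n = 1.22 m

Manning's equation rearranged: A R^(2/3) = nQ / (1·√S) = 0.012 × 6.97 / (√0.0011) = 2.522.
At y = 0.853 m: A R^(2/3) = 1.536 — too small.
At y = 1.39 m: A R^(2/3) = 3.003 — too large.
At y = 1.22 m: A R^(2/3) = 2.52 — matches.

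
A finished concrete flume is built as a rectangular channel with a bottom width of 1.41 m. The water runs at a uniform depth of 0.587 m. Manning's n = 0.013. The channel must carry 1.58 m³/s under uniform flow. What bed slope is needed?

S = 0.00281

Flow area A = b·y = 1.41 × 0.587 = 0.8277 m². Wetted perimeter P = b + 2y = 1.41 + 2×0.587 = 2.584 m.
Hydraulic radius R = A/P = 0.8277/2.584 = 0.3203 m.
From Manning's equation, S = [nQ / (1 A R^(2/3))]² = [0.013 × 1.58 / (1 × 0.8277 × 0.3203^(2/3))]² = 0.00281.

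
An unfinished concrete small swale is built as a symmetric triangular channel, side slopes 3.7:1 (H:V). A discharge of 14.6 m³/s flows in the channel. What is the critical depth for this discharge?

y_c = 1.26 m

At critical depth, Q² T / (g A³) = 1, i.e. A³/T = Q²/g = 14.6²/9.81 = 21.73.
Trying y = 1.09 m: A³/T = 10.53 — too small.
Trying y = 1.26 m: A³/T = 21.74 — matches.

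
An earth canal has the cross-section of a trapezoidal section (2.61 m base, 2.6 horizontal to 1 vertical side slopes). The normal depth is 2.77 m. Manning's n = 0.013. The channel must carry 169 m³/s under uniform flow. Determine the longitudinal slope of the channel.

With bottom width b = 2.61 m and side slope z = 2.6: A = (b + zy)y = (2.61 + 2.6×2.77)×2.77 = 27.18 m²; P = b + 2y√(1+z²) = 2.61 + 2×2.77×2.786 = 18.04 m.
Hydraulic radius R = A/P = 27.18/18.04 = 1.506 m.
From Manning's equation, S = [nQ / (1 A R^(2/3))]² = [0.013 × 169 / (1 × 27.18 × 1.506^(2/3))]² = 0.00378.

S = 0.00378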